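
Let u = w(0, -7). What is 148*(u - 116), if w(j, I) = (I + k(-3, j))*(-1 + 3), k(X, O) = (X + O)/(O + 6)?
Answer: -19388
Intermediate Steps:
k(X, O) = (O + X)/(6 + O)
w(j, I) = 2*I + 2*(-3 + j)/(6 + j) (w(j, I) = (I + (j - 3)/(6 + j))*(-1 + 3) = (I + (-3 + j)/(6 + j))*2 = 2*I + 2*(-3 + j)/(6 + j))
u = -15 (u = 2*(-3 + 0 - 7*(6 + 0))/(6 + 0) = 2*(-3 + 0 - 7*6)/6 = 2*(⅙)*(-3 + 0 - 42) = 2*(⅙)*(-45) = -15)
148*(u - 116) = 148*(-15 - 116) = 148*(-131) = -19388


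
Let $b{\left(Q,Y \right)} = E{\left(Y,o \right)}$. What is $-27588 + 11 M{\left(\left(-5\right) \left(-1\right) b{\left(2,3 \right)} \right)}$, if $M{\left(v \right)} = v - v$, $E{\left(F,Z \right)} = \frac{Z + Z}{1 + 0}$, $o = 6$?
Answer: $-27588$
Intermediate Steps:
$E{\left(F,Z \right)} = 2 Z$ ($E{\left(F,Z \right)} = \frac{2 Z}{1} = 2 Z 1 = 2 Z$)
$b{\left(Q,Y \right)} = 12$ ($b{\left(Q,Y \right)} = 2 \cdot 6 = 12$)
$M{\left(v \right)} = 0$
$-27588 + 11 M{\left(\left(-5\right) \left(-1\right) b{\left(2,3 \right)} \right)} = -27588 + 11 \cdot 0 = -27588 + 0 = -27588$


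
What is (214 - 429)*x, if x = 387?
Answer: -83205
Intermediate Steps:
(214 - 429)*x = (214 - 429)*387 = -215*387 = -83205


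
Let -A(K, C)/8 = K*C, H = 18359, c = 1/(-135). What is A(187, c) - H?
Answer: -2476969/135 ≈ -18348.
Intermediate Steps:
c = -1/135 ≈ -0.0074074
A(K, C) = -8*C*K (A(K, C) = -8*K*C = -8*C*K)
A(187, c) - H = -8*(-1/135)*187 - 1*18359 = 1496/135 - 18359 = -2476969/135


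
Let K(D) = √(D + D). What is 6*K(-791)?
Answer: 6*I*√1582 ≈ 238.65*I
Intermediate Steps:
K(D) = √2*√D (K(D) = √(2*D) = √2*√D)
6*K(-791) = 6*(√2*√(-791)) = 6*(√2*(I*√791)) = 6*(I*√1582) = 6*I*√1582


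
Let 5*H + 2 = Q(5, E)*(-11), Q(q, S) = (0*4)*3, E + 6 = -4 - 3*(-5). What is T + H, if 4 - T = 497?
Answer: -2467/5 ≈ -493.40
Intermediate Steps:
E = 5 (E = -6 + (-4 - 3*(-5)) = -6 + (-4 + 15) = -6 + 11 = 5)
Q(q, S) = 0 (Q(q, S) = 0*3 = 0)
T = -493 (T = 4 - 1*497 = 4 - 497 = -493)
H = -⅖ (H = -⅖ + (0*(-11))/5 = -⅖ + (⅕)*0 = -⅖ + 0 = -⅖ ≈ -0.40000)
T + H = -493 - ⅖ = -2467/5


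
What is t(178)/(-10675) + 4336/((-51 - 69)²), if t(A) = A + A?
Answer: 102901/384300 ≈ 0.26776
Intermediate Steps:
t(A) = 2*A
t(178)/(-10675) + 4336/((-51 - 69)²) = (2*178)/(-10675) + 4336/((-51 - 69)²) = 356*(-1/10675) + 4336/((-120)²) = -356/10675 + 4336/14400 = -356/10675 + 4336*(1/14400) = -356/10675 + 271/900 = 102901/384300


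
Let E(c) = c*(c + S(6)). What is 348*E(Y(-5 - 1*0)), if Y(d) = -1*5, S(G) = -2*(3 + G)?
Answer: 40020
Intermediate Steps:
S(G) = -6 - 2*G
Y(d) = -5
E(c) = c*(-18 + c) (E(c) = c*(c + (-6 - 2*6)) = c*(c + (-6 - 12)) = c*(c - 18) = c*(-18 + c))
348*E(Y(-5 - 1*0)) = 348*(-5*(-18 - 5)) = 348*(-5*(-23)) = 348*115 = 40020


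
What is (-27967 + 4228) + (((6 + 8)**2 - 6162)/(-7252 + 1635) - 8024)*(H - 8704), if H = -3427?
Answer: 546548256339/5617 ≈ 9.7303e+7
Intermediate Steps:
(-27967 + 4228) + (((6 + 8)**2 - 6162)/(-7252 + 1635) - 8024)*(H - 8704) = (-27967 + 4228) + (((6 + 8)**2 - 6162)/(-7252 + 1635) - 8024)*(-3427 - 8704) = -23739 + ((14**2 - 6162)/(-5617) - 8024)*(-12131) = -23739 + ((196 - 6162)*(-1/5617) - 8024)*(-12131) = -23739 + (-5966*(-1/5617) - 8024)*(-12131) = -23739 + (5966/5617 - 8024)*(-12131) = -23739 - 45064842/5617*(-12131) = -23739 + 546681598302/5617 = 546548256339/5617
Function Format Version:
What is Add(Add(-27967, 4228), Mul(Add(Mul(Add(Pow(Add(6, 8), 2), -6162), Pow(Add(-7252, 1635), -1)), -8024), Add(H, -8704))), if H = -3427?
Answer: Rational(546548256339, 5617) ≈ 9.7303e+7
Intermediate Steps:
Add(Add(-27967, 4228), Mul(Add(Mul(Add(Pow(Add(6, 8), 2), -6162), Pow(Add(-7252, 1635), -1)), -8024), Add(H, -8704))) = Add(Add(-27967, 4228), Mul(Add(Mul(Add(Pow(Add(6, 8), 2), -6162), Pow(Add(-7252, 1635), -1)), -8024), Add(-3427, -8704))) = Add(-23739, Mul(Add(Mul(Add(Pow(14, 2), -6162), Pow(-5617, -1)), -8024), -12131)) = Add(-23739, Mul(Add(Mul(Add(196, -6162), Rational(-1, 5617)), -8024), -12131)) = Add(-23739, Mul(Add(Mul(-5966, Rational(-1, 5617)), -8024), -12131)) = Add(-23739, Mul(Add(Rational(5966, 5617), -8024), -12131)) = Add(-23739, Mul(Rational(-45064842, 5617), -12131)) = Add(-23739, Rational(546681598302, 5617)) = Rational(546548256339, 5617)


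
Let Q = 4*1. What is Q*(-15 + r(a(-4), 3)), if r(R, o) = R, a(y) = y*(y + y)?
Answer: 68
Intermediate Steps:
a(y) = 2*y² (a(y) = y*(2*y) = 2*y²)
Q = 4
Q*(-15 + r(a(-4), 3)) = 4*(-15 + 2*(-4)²) = 4*(-15 + 2*16) = 4*(-15 + 32) = 4*17 = 68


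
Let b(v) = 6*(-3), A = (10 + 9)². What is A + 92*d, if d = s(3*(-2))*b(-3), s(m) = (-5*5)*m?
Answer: -248039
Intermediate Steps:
A = 361 (A = 19² = 361)
s(m) = -25*m
b(v) = -18
d = -2700 (d = -75*(-2)*(-18) = -25*(-6)*(-18) = 150*(-18) = -2700)
A + 92*d = 361 + 92*(-2700) = 361 - 248400 = -248039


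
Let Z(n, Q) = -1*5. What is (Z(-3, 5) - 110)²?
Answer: 13225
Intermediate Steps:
Z(n, Q) = -5
(Z(-3, 5) - 110)² = (-5 - 110)² = (-115)² = 13225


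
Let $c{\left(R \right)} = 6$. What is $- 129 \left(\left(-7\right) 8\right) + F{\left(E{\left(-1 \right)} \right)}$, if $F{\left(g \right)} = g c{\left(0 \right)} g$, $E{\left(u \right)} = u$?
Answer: $7230$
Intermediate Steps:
$F{\left(g \right)} = 6 g^{2}$ ($F{\left(g \right)} = g 6 g = 6 g g = 6 g^{2}$)
$- 129 \left(\left(-7\right) 8\right) + F{\left(E{\left(-1 \right)} \right)} = - 129 \left(\left(-7\right) 8\right) + 6 \left(-1\right)^{2} = \left(-129\right) \left(-56\right) + 6 \cdot 1 = 7224 + 6 = 7230$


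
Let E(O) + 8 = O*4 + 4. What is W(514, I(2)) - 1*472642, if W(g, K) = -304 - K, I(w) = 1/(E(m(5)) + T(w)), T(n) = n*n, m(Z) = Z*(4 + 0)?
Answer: -37835681/80 ≈ -4.7295e+5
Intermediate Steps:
m(Z) = 4*Z (m(Z) = Z*4 = 4*Z)
T(n) = n²
E(O) = -4 + 4*O (E(O) = -8 + (O*4 + 4) = -8 + (4*O + 4) = -8 + (4 + 4*O) = -4 + 4*O)
I(w) = 1/(76 + w²) (I(w) = 1/((-4 + 4*(4*5)) + w²) = 1/((-4 + 4*20) + w²) = 1/((-4 + 80) + w²) = 1/(76 + w²))
W(514, I(2)) - 1*472642 = (-304 - 1/(76 + 2²)) - 1*472642 = (-304 - 1/(76 + 4)) - 472642 = (-304 - 1/80) - 472642 = -24321/80 - 472642 = -37835681/80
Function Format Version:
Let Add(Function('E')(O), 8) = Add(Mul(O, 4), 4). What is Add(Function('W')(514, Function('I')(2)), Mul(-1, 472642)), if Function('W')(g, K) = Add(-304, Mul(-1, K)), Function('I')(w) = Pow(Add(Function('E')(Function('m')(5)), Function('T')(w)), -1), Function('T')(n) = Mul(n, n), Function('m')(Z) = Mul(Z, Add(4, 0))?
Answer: Rational(-37835681, 80) ≈ -4.7295e+5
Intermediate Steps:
Function('m')(Z) = Mul(4, Z) (Function('m')(Z) = Mul(Z, 4) = Mul(4, Z))
Function('T')(n) = Pow(n, 2)
Function('E')(O) = Add(-4, Mul(4, O)) (Function('E')(O) = Add(-8, Add(Mul(O, 4), 4)) = Add(-8, Add(Mul(4, O), 4)) = Add(-8, Add(4, Mul(4, O))) = Add(-4, Mul(4, O)))
Function('I')(w) = Pow(Add(76, Pow(w, 2)), -1) (Function('I')(w) = Pow(Add(Add(-4, Mul(4, Mul(4, 5))), Pow(w, 2)), -1) = Pow(Add(Add(-4, Mul(4, 20)), Pow(w, 2)), -1) = Pow(Add(Add(-4, 80), Pow(w, 2)), -1) = Pow(Add(76, Pow(w, 2)), -1))
Add(Function('W')(514, Function('I')(2)), Mul(-1, 472642)) = Add(Add(-304, Mul(-1, Pow(Add(76, Pow(2, 2)), -1))), Mul(-1, 472642)) = Add(Add(-304, Mul(-1, Pow(Add(76, 4), -1))), -472642) = Add(Add(-304, Mul(-1, Pow(80, -1))), -472642) = Add(Add(-304, Mul(-1, Rational(1, 80))), -472642) = Add(Add(-304, Rational(-1, 80)), -472642) = Add(Rational(-24321, 80), -472642) = Rational(-37835681, 80)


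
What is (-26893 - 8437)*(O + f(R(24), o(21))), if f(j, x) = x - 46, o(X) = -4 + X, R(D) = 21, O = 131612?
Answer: -4648827390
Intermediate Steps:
f(j, x) = -46 + x
(-26893 - 8437)*(O + f(R(24), o(21))) = (-26893 - 8437)*(131612 + (-46 + (-4 + 21))) = -35330*(131612 + (-46 + 17)) = -35330*(131612 - 29) = -35330*131583 = -4648827390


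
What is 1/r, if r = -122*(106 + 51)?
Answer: -1/19154 ≈ -5.2208e-5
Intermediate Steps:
r = -19154 (r = -122*157 = -19154)
1/r = 1/(-19154) = -1/19154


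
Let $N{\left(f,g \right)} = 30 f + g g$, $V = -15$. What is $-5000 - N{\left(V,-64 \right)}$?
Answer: $-8646$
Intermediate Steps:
$N{\left(f,g \right)} = g^{2} + 30 f$ ($N{\left(f,g \right)} = 30 f + g^{2} = g^{2} + 30 f$)
$-5000 - N{\left(V,-64 \right)} = -5000 - \left(\left(-64\right)^{2} + 30 \left(-15\right)\right) = -5000 - \left(4096 - 450\right) = -5000 - 3646 = -8646$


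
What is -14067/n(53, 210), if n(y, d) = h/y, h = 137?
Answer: -745551/137 ≈ -5442.0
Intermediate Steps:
n(y, d) = 137/y
-14067/n(53, 210) = -14067/(137/53) = -14067/(137*(1/53)) = -14067/137/53 = -14067*53/137 = -745551/137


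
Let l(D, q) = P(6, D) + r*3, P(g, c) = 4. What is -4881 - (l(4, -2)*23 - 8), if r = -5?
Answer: -4620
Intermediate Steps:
l(D, q) = -11 (l(D, q) = 4 - 5*3 = 4 - 15 = -11)
-4881 - (l(4, -2)*23 - 8) = -4881 - (-11*23 - 8) = -4881 - (-253 - 8) = -4881 - 1*(-261) = -4881 + 261 = -4620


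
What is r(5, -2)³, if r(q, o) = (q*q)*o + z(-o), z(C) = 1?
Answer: -117649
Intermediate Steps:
r(q, o) = 1 + o*q² (r(q, o) = (q*q)*o + 1 = q²*o + 1 = o*q² + 1 = 1 + o*q²)
r(5, -2)³ = (1 - 2*5²)³ = (1 - 2*25)³ = (1 - 50)³ = (-49)³ = -117649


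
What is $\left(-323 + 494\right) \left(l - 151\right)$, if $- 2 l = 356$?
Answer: $-56259$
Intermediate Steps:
$l = -178$ ($l = \left(- \frac{1}{2}\right) 356 = -178$)
$\left(-323 + 494\right) \left(l - 151\right) = \left(-323 + 494\right) \left(-178 - 151\right) = 171 \left(-329\right) = -56259$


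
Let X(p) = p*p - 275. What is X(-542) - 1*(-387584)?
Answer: 681073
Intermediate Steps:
X(p) = -275 + p² (X(p) = p² - 275 = -275 + p²)
X(-542) - 1*(-387584) = (-275 + (-542)²) - 1*(-387584) = (-275 + 293764) + 387584 = 293489 + 387584 = 681073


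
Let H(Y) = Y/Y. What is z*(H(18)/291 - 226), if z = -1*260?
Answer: 17098900/291 ≈ 58759.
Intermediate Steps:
z = -260
H(Y) = 1
z*(H(18)/291 - 226) = -260*(1/291 - 226) = -260*(-65765/291) = 17098900/291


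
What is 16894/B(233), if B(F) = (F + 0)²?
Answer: 16894/54289 ≈ 0.31119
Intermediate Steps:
B(F) = F²
16894/B(233) = 16894/(233²) = 16894/54289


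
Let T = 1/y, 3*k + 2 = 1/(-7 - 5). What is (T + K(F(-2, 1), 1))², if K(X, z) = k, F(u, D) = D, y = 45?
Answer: 14641/32400 ≈ 0.45188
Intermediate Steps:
k = -25/36 (k = -⅔ + 1/(3*(-7 - 5)) = -⅔ + (⅓)/(-12) = -⅔ + (⅓)*(-1/12) = -⅔ - 1/36 = -25/36 ≈ -0.69444)
K(X, z) = -25/36
T = 1/45 ≈ 0.022222
(T + K(F(-2, 1), 1))² = (1/45 - 25/36)² = (-121/180)² = 14641/32400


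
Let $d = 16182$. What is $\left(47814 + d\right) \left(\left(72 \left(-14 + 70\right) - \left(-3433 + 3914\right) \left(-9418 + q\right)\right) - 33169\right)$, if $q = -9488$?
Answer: $580101277404$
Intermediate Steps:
$\left(47814 + d\right) \left(\left(72 \left(-14 + 70\right) - \left(-3433 + 3914\right) \left(-9418 + q\right)\right) - 33169\right) = \left(47814 + 16182\right) \left(\left(72 \left(-14 + 70\right) - \left(-3433 + 3914\right) \left(-9418 - 9488\right)\right) - 33169\right) = 63996 \left(\left(72 \cdot 56 - 481 \left(-18906\right)\right) - 33169\right) = 63996 \left(\left(4032 - -9093786\right) - 33169\right) = 63996 \left(\left(4032 + 9093786\right) - 33169\right) = 63996 \left(9097818 - 33169\right) = 63996 \cdot 9064649 = 580101277404$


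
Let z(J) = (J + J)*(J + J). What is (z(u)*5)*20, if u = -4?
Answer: 6400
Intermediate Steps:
z(J) = 4*J**2 (z(J) = (2*J)*(2*J) = 4*J**2)
(z(u)*5)*20 = ((4*(-4)**2)*5)*20 = ((4*16)*5)*20 = (64*5)*20 = 320*20 = 6400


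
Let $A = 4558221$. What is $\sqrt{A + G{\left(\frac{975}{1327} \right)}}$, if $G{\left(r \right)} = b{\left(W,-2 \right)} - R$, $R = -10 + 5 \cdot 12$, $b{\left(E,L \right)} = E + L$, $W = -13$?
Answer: $2 \sqrt{1139539} \approx 2135.0$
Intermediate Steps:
$R = 50$ ($R = -10 + 60 = 50$)
$G{\left(r \right)} = -65$ ($G{\left(r \right)} = \left(-13 - 2\right) - 50 = -15 - 50 = -65$)
$\sqrt{A + G{\left(\frac{975}{1327} \right)}} = \sqrt{4558221 - 65} = \sqrt{4558156} = 2 \sqrt{1139539}$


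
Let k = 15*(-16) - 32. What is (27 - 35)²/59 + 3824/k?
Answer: -13013/1003 ≈ -12.974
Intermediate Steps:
k = -272 (k = -240 - 32 = -272)
(27 - 35)²/59 + 3824/k = (27 - 35)²/59 + 3824/(-272) = (-8)²*(1/59) + 3824*(-1/272) = 64*(1/59) - 239/17 = 64/59 - 239/17 = -13013/1003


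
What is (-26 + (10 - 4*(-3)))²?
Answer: 16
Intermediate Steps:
(-26 + (10 - 4*(-3)))² = (-26 + (10 + 12))² = (-26 + 22)² = (-4)² = 16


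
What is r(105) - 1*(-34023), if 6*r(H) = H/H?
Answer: 204139/6 ≈ 34023.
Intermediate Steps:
r(H) = ⅙ (r(H) = (H/H)/6 = (⅙)*1 = ⅙)
r(105) - 1*(-34023) = ⅙ - 1*(-34023) = ⅙ + 34023 = 204139/6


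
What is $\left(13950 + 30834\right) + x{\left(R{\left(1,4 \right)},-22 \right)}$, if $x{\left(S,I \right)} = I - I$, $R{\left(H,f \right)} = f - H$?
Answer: $44784$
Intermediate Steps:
$x{\left(S,I \right)} = 0$
$\left(13950 + 30834\right) + x{\left(R{\left(1,4 \right)},-22 \right)} = \left(13950 + 30834\right) + 0 = 44784 + 0 = 44784$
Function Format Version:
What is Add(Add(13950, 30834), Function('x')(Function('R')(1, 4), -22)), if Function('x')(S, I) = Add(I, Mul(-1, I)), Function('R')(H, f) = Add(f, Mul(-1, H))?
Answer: 44784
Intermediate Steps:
Function('x')(S, I) = 0
Add(Add(13950, 30834), Function('x')(Function('R')(1, 4), -22)) = Add(Add(13950, 30834), 0) = Add(44784, 0) = 44784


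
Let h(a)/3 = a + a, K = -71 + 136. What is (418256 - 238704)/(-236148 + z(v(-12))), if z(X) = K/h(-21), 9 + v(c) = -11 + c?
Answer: -22623552/29754713 ≈ -0.76033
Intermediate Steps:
v(c) = -20 + c (v(c) = -9 + (-11 + c) = -20 + c)
K = 65
h(a) = 6*a (h(a) = 3*(a + a) = 3*(2*a) = 6*a)
z(X) = -65/126 (z(X) = 65/((6*(-21))) = 65/(-126) = 65*(-1/126) = -65/126)
(418256 - 238704)/(-236148 + z(v(-12))) = (418256 - 238704)/(-236148 - 65/126) = 179552/(-29754713/126) = 179552*(-126/29754713) = -22623552/29754713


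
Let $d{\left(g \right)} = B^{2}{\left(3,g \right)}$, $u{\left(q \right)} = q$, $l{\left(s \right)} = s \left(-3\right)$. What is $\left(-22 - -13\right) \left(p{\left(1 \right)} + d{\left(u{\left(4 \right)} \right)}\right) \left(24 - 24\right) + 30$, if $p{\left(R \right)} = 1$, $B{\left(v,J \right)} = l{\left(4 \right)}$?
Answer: $30$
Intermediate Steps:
$l{\left(s \right)} = - 3 s$
$B{\left(v,J \right)} = -12$ ($B{\left(v,J \right)} = \left(-3\right) 4 = -12$)
$d{\left(g \right)} = 144$ ($d{\left(g \right)} = \left(-12\right)^{2} = 144$)
$\left(-22 - -13\right) \left(p{\left(1 \right)} + d{\left(u{\left(4 \right)} \right)}\right) \left(24 - 24\right) + 30 = \left(-22 - -13\right) \left(1 + 144\right) \left(24 - 24\right) + 30 = \left(-22 + 13\right) 145 \cdot 0 + 30 = \left(-9\right) 0 + 30 = 0 + 30 = 30$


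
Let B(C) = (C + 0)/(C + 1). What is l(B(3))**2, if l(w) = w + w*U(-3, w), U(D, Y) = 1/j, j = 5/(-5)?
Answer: 0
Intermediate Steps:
j = -1 (j = 5*(-1/5) = -1)
U(D, Y) = -1 (U(D, Y) = 1/(-1) = -1)
B(C) = C/(1 + C)
l(w) = 0 (l(w) = w + w*(-1) = w - w = 0)
l(B(3))**2 = 0**2 = 0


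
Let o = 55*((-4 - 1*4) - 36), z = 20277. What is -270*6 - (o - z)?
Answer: 21077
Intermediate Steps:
o = -2420 (o = 55*((-4 - 4) - 36) = 55*(-8 - 36) = 55*(-44) = -2420)
-270*6 - (o - z) = -270*6 - (-2420 - 1*20277) = -1620 - (-2420 - 20277) = -1620 - 1*(-22697) = -1620 + 22697 = 21077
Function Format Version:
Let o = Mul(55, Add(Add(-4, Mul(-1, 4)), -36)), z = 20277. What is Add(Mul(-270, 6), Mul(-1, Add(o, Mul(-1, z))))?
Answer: 21077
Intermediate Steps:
o = -2420 (o = Mul(55, Add(Add(-4, -4), -36)) = Mul(55, Add(-8, -36)) = Mul(55, -44) = -2420)
Add(Mul(-270, 6), Mul(-1, Add(o, Mul(-1, z)))) = Add(Mul(-270, 6), Mul(-1, Add(-2420, Mul(-1, 20277)))) = Add(-1620, Mul(-1, Add(-2420, -20277))) = Add(-1620, Mul(-1, -22697)) = Add(-1620, 22697) = 21077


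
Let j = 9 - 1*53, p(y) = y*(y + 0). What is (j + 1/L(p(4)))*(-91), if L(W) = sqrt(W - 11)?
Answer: 4004 - 91*sqrt(5)/5 ≈ 3963.3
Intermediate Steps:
p(y) = y**2 (p(y) = y*y = y**2)
j = -44 (j = 9 - 53 = -44)
L(W) = sqrt(-11 + W)
(j + 1/L(p(4)))*(-91) = (-44 + 1/(sqrt(-11 + 4**2)))*(-91) = (-44 + 1/(sqrt(-11 + 16)))*(-91) = (-44 + 1/(sqrt(5)))*(-91) = (-44 + sqrt(5)/5)*(-91) = 4004 - 91*sqrt(5)/5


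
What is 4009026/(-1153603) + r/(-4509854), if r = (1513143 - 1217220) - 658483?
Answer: -8830935819262/2601290551981 ≈ -3.3948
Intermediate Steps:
r = -362560 (r = 295923 - 658483 = -362560)
4009026/(-1153603) + r/(-4509854) = 4009026/(-1153603) - 362560/(-4509854) = 4009026*(-1/1153603) - 362560*(-1/4509854) = -4009026/1153603 + 181280/2254927 = -8830935819262/2601290551981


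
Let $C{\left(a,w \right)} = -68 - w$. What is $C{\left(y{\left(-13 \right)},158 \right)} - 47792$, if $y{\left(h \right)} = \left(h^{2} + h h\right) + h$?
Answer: $-48018$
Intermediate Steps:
$y{\left(h \right)} = h + 2 h^{2}$ ($y{\left(h \right)} = \left(h^{2} + h^{2}\right) + h = 2 h^{2} + h = h + 2 h^{2}$)
$C{\left(y{\left(-13 \right)},158 \right)} - 47792 = \left(-68 - 158\right) - 47792 = -226 - 47792 = -48018$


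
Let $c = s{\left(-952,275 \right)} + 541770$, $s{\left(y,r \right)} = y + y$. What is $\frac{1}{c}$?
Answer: $\frac{1}{539866} \approx 1.8523 \cdot 10^{-6}$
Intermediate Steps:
$s{\left(y,r \right)} = 2 y$
$c = 539866$ ($c = 2 \left(-952\right) + 541770 = -1904 + 541770 = 539866$)
$\frac{1}{c} = \frac{1}{539866}$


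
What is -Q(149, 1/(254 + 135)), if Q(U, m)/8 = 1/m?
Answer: -3112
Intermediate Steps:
Q(U, m) = 8/m
-Q(149, 1/(254 + 135)) = -8/(1/(254 + 135)) = -8/(1/389) = -8/1/389 = -8*389 = -1*3112 = -3112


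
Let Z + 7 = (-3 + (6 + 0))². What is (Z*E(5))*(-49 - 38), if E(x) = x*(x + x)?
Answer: -8700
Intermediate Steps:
Z = 2 (Z = -7 + (-3 + (6 + 0))² = -7 + (-3 + 6)² = -7 + 3² = -7 + 9 = 2)
E(x) = 2*x² (E(x) = x*(2*x) = 2*x²)
(Z*E(5))*(-49 - 38) = (2*(2*5²))*(-49 - 38) = (2*(2*25))*(-87) = (2*50)*(-87) = 100*(-87) = -8700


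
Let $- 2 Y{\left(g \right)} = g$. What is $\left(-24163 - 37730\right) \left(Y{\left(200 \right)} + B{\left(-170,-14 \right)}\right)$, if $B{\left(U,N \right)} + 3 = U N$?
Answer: $-140930361$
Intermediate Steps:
$Y{\left(g \right)} = - \frac{g}{2}$
$B{\left(U,N \right)} = -3 + N U$ ($B{\left(U,N \right)} = -3 + U N = -3 + N U$)
$\left(-24163 - 37730\right) \left(Y{\left(200 \right)} + B{\left(-170,-14 \right)}\right) = \left(-24163 - 37730\right) \left(\left(- \frac{1}{2}\right) 200 - -2377\right) = - 61893 \left(-100 + \left(-3 + 2380\right)\right) = - 61893 \left(-100 + 2377\right) = \left(-61893\right) 2277 = -140930361$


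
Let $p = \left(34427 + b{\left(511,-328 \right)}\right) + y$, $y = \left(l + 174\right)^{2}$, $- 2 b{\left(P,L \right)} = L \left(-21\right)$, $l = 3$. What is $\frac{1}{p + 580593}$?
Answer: $\frac{1}{642905} \approx 1.5554 \cdot 10^{-6}$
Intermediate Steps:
$b{\left(P,L \right)} = \frac{21 L}{2}$ ($b{\left(P,L \right)} = - \frac{L \left(-21\right)}{2} = - \frac{\left(-21\right) L}{2} = \frac{21 L}{2}$)
$y = 31329$ ($y = \left(3 + 174\right)^{2} = 177^{2} = 31329$)
$p = 62312$ ($p = \left(34427 + \frac{21}{2} \left(-328\right)\right) + 31329 = \left(34427 - 3444\right) + 31329 = 30983 + 31329 = 62312$)
$\frac{1}{p + 580593} = \frac{1}{62312 + 580593} = \frac{1}{642905}$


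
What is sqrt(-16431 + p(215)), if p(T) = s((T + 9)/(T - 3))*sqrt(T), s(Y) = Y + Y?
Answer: sqrt(-46154679 + 5936*sqrt(215))/53 ≈ 128.06*I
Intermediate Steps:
s(Y) = 2*Y
p(T) = 2*sqrt(T)*(9 + T)/(-3 + T) (p(T) = (2*((T + 9)/(T - 3)))*sqrt(T) = (2*((9 + T)/(-3 + T)))*sqrt(T) = (2*(9 + T)/(-3 + T))*sqrt(T) = 2*sqrt(T)*(9 + T)/(-3 + T))
sqrt(-16431 + p(215)) = sqrt(-16431 + 2*sqrt(215)*(9 + 215)/(-3 + 215)) = sqrt(-16431 + 2*sqrt(215)*224/212) = sqrt(-16431 + 2*sqrt(215)*(1/212)*224) = sqrt(-16431 + 112*sqrt(215)/53)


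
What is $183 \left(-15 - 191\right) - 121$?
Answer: $-37819$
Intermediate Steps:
$183 \left(-15 - 191\right) - 121 = 183 \left(-206\right) - 121 = -37698 - 121 = -37819$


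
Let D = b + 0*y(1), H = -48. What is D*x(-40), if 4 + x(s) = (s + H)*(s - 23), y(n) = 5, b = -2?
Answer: -11080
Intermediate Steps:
D = -2 (D = -2 + 0*5 = -2 + 0 = -2)
x(s) = -4 + (-48 + s)*(-23 + s) (x(s) = -4 + (s - 48)*(s - 23) = -4 + (-48 + s)*(-23 + s))
D*x(-40) = -2*(1100 + (-40)**2 - 71*(-40)) = -2*(1100 + 1600 + 2840) = -2*5540 = -11080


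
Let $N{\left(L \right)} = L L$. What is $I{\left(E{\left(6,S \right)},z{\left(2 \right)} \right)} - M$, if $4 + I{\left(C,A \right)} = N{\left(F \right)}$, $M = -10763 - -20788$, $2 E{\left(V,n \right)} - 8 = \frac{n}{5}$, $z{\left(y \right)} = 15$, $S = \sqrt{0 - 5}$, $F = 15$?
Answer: $-9804$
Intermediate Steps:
$S = i \sqrt{5}$ ($S = \sqrt{-5} = i \sqrt{5} \approx 2.2361 i$)
$E{\left(V,n \right)} = 4 + \frac{n}{10}$ ($E{\left(V,n \right)} = 4 + \frac{n \frac{1}{5}}{2} = 4 + \frac{\frac{1}{5} n}{2} = 4 + \frac{n}{10}$)
$N{\left(L \right)} = L^{2}$
$M = 10025$ ($M = -10763 + 20788 = 10025$)
$I{\left(C,A \right)} = 221$ ($I{\left(C,A \right)} = -4 + 15^{2} = -4 + 225 = 221$)
$I{\left(E{\left(6,S \right)},z{\left(2 \right)} \right)} - M = 221 - 10025 = -9804$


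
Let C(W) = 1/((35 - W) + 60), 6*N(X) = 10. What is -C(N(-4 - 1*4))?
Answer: -3/280 ≈ -0.010714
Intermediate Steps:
N(X) = 5/3 (N(X) = (⅙)*10 = 5/3)
C(W) = 1/(95 - W)
-C(N(-4 - 1*4)) = -(-1)/(-95 + 5/3) = -(-1)/(-280/3) = -(-1)*(-3)/280 = -1*3/280 = -3/280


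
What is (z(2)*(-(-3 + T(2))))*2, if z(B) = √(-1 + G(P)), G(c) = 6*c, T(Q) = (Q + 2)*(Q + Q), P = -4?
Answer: -130*I ≈ -130.0*I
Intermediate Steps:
T(Q) = 2*Q*(2 + Q) (T(Q) = (2 + Q)*(2*Q) = 2*Q*(2 + Q))
z(B) = 5*I (z(B) = √(-1 + 6*(-4)) = √(-1 - 24) = √(-25) = 5*I)
(z(2)*(-(-3 + T(2))))*2 = ((5*I)*(-(-3 + 2*2*(2 + 2))))*2 = ((5*I)*(-(-3 + 2*2*4)))*2 = ((5*I)*(-(-3 + 16)))*2 = ((5*I)*(-1*13))*2 = ((5*I)*(-13))*2 = -65*I*2 = -130*I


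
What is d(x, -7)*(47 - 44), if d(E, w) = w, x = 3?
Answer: -21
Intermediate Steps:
d(x, -7)*(47 - 44) = -7*(47 - 44) = -7*3 = -21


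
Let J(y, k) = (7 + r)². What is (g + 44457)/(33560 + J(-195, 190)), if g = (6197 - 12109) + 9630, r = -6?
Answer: 48175/33561 ≈ 1.4354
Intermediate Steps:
g = 3718 (g = -5912 + 9630 = 3718)
J(y, k) = 1 (J(y, k) = (7 - 6)² = 1² = 1)
(g + 44457)/(33560 + J(-195, 190)) = (3718 + 44457)/(33560 + 1) = 48175/33561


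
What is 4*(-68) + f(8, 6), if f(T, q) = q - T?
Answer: -274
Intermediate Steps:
4*(-68) + f(8, 6) = 4*(-68) + (6 - 1*8) = -272 + (6 - 8) = -272 - 2 = -274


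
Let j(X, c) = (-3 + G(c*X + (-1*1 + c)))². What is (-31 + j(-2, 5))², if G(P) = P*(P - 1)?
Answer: 2220100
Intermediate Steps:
G(P) = P*(-1 + P)
j(X, c) = (-3 + (-1 + c + X*c)*(-2 + c + X*c))² (j(X, c) = (-3 + (c*X + (-1*1 + c))*(-1 + (c*X + (-1*1 + c))))² = (-3 + (X*c + (-1 + c))*(-1 + (X*c + (-1 + c))))² = (-3 + (-1 + c + X*c)*(-1 + (-1 + c + X*c)))² = (-3 + (-1 + c + X*c)*(-2 + c + X*c))²)
(-31 + j(-2, 5))² = (-31 + (3 + (-1 + 5 - 2*5)*(2 - 1*5 - 1*(-2)*5))²)² = (-31 + (3 + (-1 + 5 - 10)*(2 - 5 + 10))²)² = (-31 + (3 - 6*7)²)² = (-31 + (3 - 42)²)² = (-31 + (-39)²)² = (-31 + 1521)² = 1490² = 2220100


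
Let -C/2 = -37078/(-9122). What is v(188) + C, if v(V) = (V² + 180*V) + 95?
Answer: 315944441/4561 ≈ 69271.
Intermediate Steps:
v(V) = 95 + V² + 180*V
C = -37078/4561 (C = -(-74156)/(-9122) = -(-74156)*(-1)/9122 = -2*18539/4561 = -37078/4561 ≈ -8.1294)
v(188) + C = (95 + 188² + 180*188) - 37078/4561 = (95 + 35344 + 33840) - 37078/4561 = 69279 - 37078/4561 = 315944441/4561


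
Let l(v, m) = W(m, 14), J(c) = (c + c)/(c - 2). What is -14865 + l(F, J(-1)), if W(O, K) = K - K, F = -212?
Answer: -14865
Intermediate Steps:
J(c) = 2*c/(-2 + c) (J(c) = (2*c)/(-2 + c) = 2*c/(-2 + c))
W(O, K) = 0
l(v, m) = 0
-14865 + l(F, J(-1)) = -14865 + 0 = -14865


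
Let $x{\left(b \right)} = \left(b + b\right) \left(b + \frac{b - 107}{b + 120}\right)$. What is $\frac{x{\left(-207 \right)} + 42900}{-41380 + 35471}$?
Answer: $- \frac{3686010}{171361} \approx -21.51$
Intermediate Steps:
$x{\left(b \right)} = 2 b \left(b + \frac{-107 + b}{120 + b}\right)$
$\frac{x{\left(-207 \right)} + 42900}{-41380 + 35471} = \frac{2 \left(-207\right) \frac{1}{120 - 207} \left(-107 + \left(-207\right)^{2} + 121 \left(-207\right)\right) + 42900}{-41380 + 35471} = \frac{2 \left(-207\right) \frac{1}{-87} \left(-107 + 42849 - 25047\right) + 42900}{-5909} = \left(2 \left(-207\right) \left(- \frac{1}{87}\right) 17695 + 42900\right) \left(- \frac{1}{5909}\right) = \left(\frac{2441910}{29} + 42900\right) \left(- \frac{1}{5909}\right) = \frac{3686010}{29} \left(- \frac{1}{5909}\right) = - \frac{3686010}{171361}$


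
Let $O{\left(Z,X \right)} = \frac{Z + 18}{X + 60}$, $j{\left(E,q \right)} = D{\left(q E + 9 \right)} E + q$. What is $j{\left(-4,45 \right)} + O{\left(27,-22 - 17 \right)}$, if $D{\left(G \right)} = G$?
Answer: $\frac{5118}{7} \approx 731.14$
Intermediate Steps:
$j{\left(E,q \right)} = q + E \left(9 + E q\right)$ ($j{\left(E,q \right)} = \left(q E + 9\right) E + q = \left(E q + 9\right) E + q = \left(9 + E q\right) E + q = E \left(9 + E q\right) + q = q + E \left(9 + E q\right)$)
$O{\left(Z,X \right)} = \frac{18 + Z}{60 + X}$
$j{\left(-4,45 \right)} + O{\left(27,-22 - 17 \right)} = \left(45 - 4 \left(9 - 180\right)\right) + \frac{18 + 27}{60 - 39} = \left(45 - 4 \left(9 - 180\right)\right) + \frac{1}{60 - 39} \cdot 45 = \left(45 - -684\right) + \frac{1}{21} \cdot 45 = \left(45 + 684\right) + \frac{1}{21} \cdot 45 = 729 + \frac{15}{7} = \frac{5118}{7}$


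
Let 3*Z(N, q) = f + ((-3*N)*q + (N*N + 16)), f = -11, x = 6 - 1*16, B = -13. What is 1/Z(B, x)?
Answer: -1/72 ≈ -0.013889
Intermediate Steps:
x = -10 (x = 6 - 16 = -10)
Z(N, q) = 5/3 + N**2/3 - N*q (Z(N, q) = (-11 + ((-3*N)*q + (N*N + 16)))/3 = (-11 + (-3*N*q + (N**2 + 16)))/3 = (-11 + (-3*N*q + (16 + N**2)))/3 = (-11 + (16 + N**2 - 3*N*q))/3 = (5 + N**2 - 3*N*q)/3 = 5/3 + N**2/3 - N*q)
1/Z(B, x) = 1/(5/3 + (1/3)*(-13)**2 - 1*(-13)*(-10)) = 1/(5/3 + (1/3)*169 - 130) = 1/(5/3 + 169/3 - 130) = 1/(-72) = -1/72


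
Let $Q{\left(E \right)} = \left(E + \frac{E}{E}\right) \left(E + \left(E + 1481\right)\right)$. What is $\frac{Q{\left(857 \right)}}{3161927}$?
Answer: $\frac{2741310}{3161927} \approx 0.86697$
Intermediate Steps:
$Q{\left(E \right)} = \left(1 + E\right) \left(1481 + 2 E\right)$ ($Q{\left(E \right)} = \left(E + 1\right) \left(E + \left(1481 + E\right)\right) = \left(1 + E\right) \left(1481 + 2 E\right)$)
$\frac{Q{\left(857 \right)}}{3161927} = \frac{1481 + 2 \cdot 857^{2} + 1483 \cdot 857}{3161927} = \left(1481 + 2 \cdot 734449 + 1270931\right) \frac{1}{3161927} = \left(1481 + 1468898 + 1270931\right) \frac{1}{3161927} = 2741310 \cdot \frac{1}{3161927} = \frac{2741310}{3161927}$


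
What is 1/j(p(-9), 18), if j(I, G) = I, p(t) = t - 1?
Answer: -⅒ ≈ -0.10000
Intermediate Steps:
p(t) = -1 + t
1/j(p(-9), 18) = 1/(-1 - 9) = 1/(-10) = -⅒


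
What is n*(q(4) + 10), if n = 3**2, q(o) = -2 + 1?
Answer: 81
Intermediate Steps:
q(o) = -1
n = 9
n*(q(4) + 10) = 9*(-1 + 10) = 9*9 = 81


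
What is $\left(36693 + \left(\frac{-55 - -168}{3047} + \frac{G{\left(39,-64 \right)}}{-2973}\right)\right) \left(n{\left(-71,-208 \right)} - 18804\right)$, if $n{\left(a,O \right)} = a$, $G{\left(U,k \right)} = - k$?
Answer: $- \frac{6273901973265500}{9058731} \approx -6.9258 \cdot 10^{8}$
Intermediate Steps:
$\left(36693 + \left(\frac{-55 - -168}{3047} + \frac{G{\left(39,-64 \right)}}{-2973}\right)\right) \left(n{\left(-71,-208 \right)} - 18804\right) = \left(36693 + \left(\frac{-55 - -168}{3047} + \frac{\left(-1\right) \left(-64\right)}{-2973}\right)\right) \left(-71 - 18804\right) = \left(36693 + \left(\left(-55 + 168\right) \frac{1}{3047} + 64 \left(- \frac{1}{2973}\right)\right)\right) \left(-18875\right) = \left(36693 + \left(113 \cdot \frac{1}{3047} - \frac{64}{2973}\right)\right) \left(-18875\right) = \left(36693 + \left(\frac{113}{3047} - \frac{64}{2973}\right)\right) \left(-18875\right) = \left(36693 + \frac{140941}{9058731}\right) \left(-18875\right) = \frac{332392157524}{9058731} \left(-18875\right) = - \frac{6273901973265500}{9058731}$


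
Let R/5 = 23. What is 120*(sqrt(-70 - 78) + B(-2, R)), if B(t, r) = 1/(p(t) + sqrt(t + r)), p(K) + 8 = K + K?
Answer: -1440/31 - 120*sqrt(113)/31 + 240*I*sqrt(37) ≈ -87.601 + 1459.9*I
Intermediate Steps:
p(K) = -8 + 2*K (p(K) = -8 + (K + K) = -8 + 2*K)
R = 115 (R = 5*23 = 115)
B(t, r) = 1/(-8 + sqrt(r + t) + 2*t) (B(t, r) = 1/((-8 + 2*t) + sqrt(t + r)) = 1/((-8 + 2*t) + sqrt(r + t)) = 1/(-8 + sqrt(r + t) + 2*t))
120*(sqrt(-70 - 78) + B(-2, R)) = 120*(sqrt(-70 - 78) + 1/(-8 + sqrt(115 - 2) + 2*(-2))) = 120*(sqrt(-148) + 1/(-8 + sqrt(113) - 4)) = 120*(2*I*sqrt(37) + 1/(-12 + sqrt(113))) = 120*(1/(-12 + sqrt(113)) + 2*I*sqrt(37)) = 120/(-12 + sqrt(113)) + 240*I*sqrt(37)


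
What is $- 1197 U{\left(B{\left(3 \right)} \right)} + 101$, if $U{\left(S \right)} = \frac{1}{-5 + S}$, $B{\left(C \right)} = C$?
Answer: $\frac{1399}{2} \approx 699.5$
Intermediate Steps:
$- 1197 U{\left(B{\left(3 \right)} \right)} + 101 = - \frac{1197}{-5 + 3} + 101 = - \frac{1197}{-2} + 101 = \left(-1197\right) \left(- \frac{1}{2}\right) + 101 = \frac{1197}{2} + 101 = \frac{1399}{2}$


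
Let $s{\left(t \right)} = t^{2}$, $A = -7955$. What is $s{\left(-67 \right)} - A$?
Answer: $12444$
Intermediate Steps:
$s{\left(-67 \right)} - A = \left(-67\right)^{2} - -7955 = 4489 + 7955 = 12444$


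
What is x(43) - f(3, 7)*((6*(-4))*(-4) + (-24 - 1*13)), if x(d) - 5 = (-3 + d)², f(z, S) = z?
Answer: 1428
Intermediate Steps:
x(d) = 5 + (-3 + d)²
x(43) - f(3, 7)*((6*(-4))*(-4) + (-24 - 1*13)) = (5 + (-3 + 43)²) - 3*((6*(-4))*(-4) + (-24 - 1*13)) = (5 + 40²) - 3*(-24*(-4) + (-24 - 13)) = (5 + 1600) - 3*(96 - 37) = 1605 - 3*59 = 1605 - 1*177 = 1605 - 177 = 1428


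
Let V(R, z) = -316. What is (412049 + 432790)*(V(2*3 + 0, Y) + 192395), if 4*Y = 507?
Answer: 162275830281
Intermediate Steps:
Y = 507/4 (Y = (¼)*507 = 507/4 ≈ 126.75)
(412049 + 432790)*(V(2*3 + 0, Y) + 192395) = (412049 + 432790)*(-316 + 192395) = 844839*192079 = 162275830281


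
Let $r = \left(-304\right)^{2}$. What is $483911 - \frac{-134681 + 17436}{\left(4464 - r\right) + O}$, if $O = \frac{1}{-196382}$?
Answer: $\frac{1671635909634445}{3454437933} \approx 4.8391 \cdot 10^{5}$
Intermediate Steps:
$r = 92416$
$O = - \frac{1}{196382} \approx -5.0921 \cdot 10^{-6}$
$483911 - \frac{-134681 + 17436}{\left(4464 - r\right) + O} = 483911 - \frac{-134681 + 17436}{\left(4464 - 92416\right) - \frac{1}{196382}} = 483911 - - \frac{117245}{\left(4464 - 92416\right) - \frac{1}{196382}} = 483911 - - \frac{117245}{-87952 - \frac{1}{196382}} = 483911 - - \frac{117245}{- \frac{17272189665}{196382}} = 483911 - \left(-117245\right) \left(- \frac{196382}{17272189665}\right) = 483911 - \frac{4604961518}{3454437933} = \frac{1671635909634445}{3454437933}$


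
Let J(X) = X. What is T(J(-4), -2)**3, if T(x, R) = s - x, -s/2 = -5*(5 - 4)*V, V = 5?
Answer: 157464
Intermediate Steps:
s = 50 (s = -(-10)*(5 - 4)*5 = -(-10)*1*5 = -(-10)*5 = -2*(-25) = 50)
T(x, R) = 50 - x
T(J(-4), -2)**3 = (50 - 1*(-4))**3 = (50 + 4)**3 = 54**3 = 157464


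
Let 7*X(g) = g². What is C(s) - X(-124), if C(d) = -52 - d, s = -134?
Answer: -14802/7 ≈ -2114.6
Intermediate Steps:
X(g) = g²/7
C(s) - X(-124) = (-52 - 1*(-134)) - (-124)²/7 = (-52 + 134) - 15376/7 = 82 - 1*15376/7 = 82 - 15376/7 = -14802/7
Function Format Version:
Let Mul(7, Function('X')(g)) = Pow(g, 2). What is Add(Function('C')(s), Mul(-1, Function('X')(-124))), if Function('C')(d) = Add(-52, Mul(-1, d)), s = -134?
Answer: Rational(-14802, 7) ≈ -2114.6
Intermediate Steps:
Function('X')(g) = Mul(Rational(1, 7), Pow(g, 2))
Add(Function('C')(s), Mul(-1, Function('X')(-124))) = Add(Add(-52, Mul(-1, -134)), Mul(-1, Mul(Rational(1, 7), Pow(-124, 2)))) = Add(Add(-52, 134), Mul(-1, Mul(Rational(1, 7), 15376))) = Add(82, Mul(-1, Rational(15376, 7))) = Add(82, Rational(-15376, 7)) = Rational(-14802, 7)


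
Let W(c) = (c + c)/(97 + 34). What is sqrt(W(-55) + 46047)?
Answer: 7*sqrt(16126493)/131 ≈ 214.58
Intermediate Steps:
W(c) = 2*c/131 (W(c) = (2*c)/131 = (2*c)*(1/131) = 2*c/131)
sqrt(W(-55) + 46047) = sqrt((2/131)*(-55) + 46047) = sqrt(-110/131 + 46047) = sqrt(6032047/131) = 7*sqrt(16126493)/131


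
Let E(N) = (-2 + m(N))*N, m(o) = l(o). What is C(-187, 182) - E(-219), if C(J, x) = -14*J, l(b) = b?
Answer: -45781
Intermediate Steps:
m(o) = o
E(N) = N*(-2 + N) (E(N) = (-2 + N)*N = N*(-2 + N))
C(-187, 182) - E(-219) = -14*(-187) - (-219)*(-2 - 219) = 2618 - (-219)*(-221) = 2618 - 1*48399 = 2618 - 48399 = -45781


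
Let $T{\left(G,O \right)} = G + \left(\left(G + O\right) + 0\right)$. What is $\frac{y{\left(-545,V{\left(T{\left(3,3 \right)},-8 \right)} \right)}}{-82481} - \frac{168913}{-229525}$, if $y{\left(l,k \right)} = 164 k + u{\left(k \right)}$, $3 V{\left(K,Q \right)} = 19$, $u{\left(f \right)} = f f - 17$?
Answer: $\frac{123195677477}{170383063725} \approx 0.72305$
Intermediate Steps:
$T{\left(G,O \right)} = O + 2 G$ ($T{\left(G,O \right)} = G + \left(G + O\right) = O + 2 G$)
$u{\left(f \right)} = -17 + f^{2}$ ($u{\left(f \right)} = f^{2} - 17 = -17 + f^{2}$)
$V{\left(K,Q \right)} = \frac{19}{3}$ ($V{\left(K,Q \right)} = \frac{1}{3} \cdot 19 = \frac{19}{3}$)
$y{\left(l,k \right)} = -17 + k^{2} + 164 k$ ($y{\left(l,k \right)} = 164 k + \left(-17 + k^{2}\right) = -17 + k^{2} + 164 k$)
$\frac{y{\left(-545,V{\left(T{\left(3,3 \right)},-8 \right)} \right)}}{-82481} - \frac{168913}{-229525} = \frac{-17 + \left(\frac{19}{3}\right)^{2} + 164 \cdot \frac{19}{3}}{-82481} - \frac{168913}{-229525} = \left(-17 + \frac{361}{9} + \frac{3116}{3}\right) \left(- \frac{1}{82481}\right) - - \frac{168913}{229525} = \frac{9556}{9} \left(- \frac{1}{82481}\right) + \frac{168913}{229525} = - \frac{9556}{742329} + \frac{168913}{229525} = \frac{123195677477}{170383063725}$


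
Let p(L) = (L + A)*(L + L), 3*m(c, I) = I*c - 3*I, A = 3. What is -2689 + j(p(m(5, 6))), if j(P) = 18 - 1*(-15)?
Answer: -2656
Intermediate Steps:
m(c, I) = -I + I*c/3 (m(c, I) = (I*c - 3*I)/3 = (-3*I + I*c)/3 = -I + I*c/3)
p(L) = 2*L*(3 + L) (p(L) = (L + 3)*(L + L) = (3 + L)*(2*L) = 2*L*(3 + L))
j(P) = 33 (j(P) = 18 + 15 = 33)
-2689 + j(p(m(5, 6))) = -2689 + 33 = -2656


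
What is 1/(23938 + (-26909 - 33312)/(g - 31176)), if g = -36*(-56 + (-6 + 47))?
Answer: 30636/733424789 ≈ 4.1771e-5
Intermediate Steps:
g = 540 (g = -36*(-56 + 41) = -36*(-15) = 540)
1/(23938 + (-26909 - 33312)/(g - 31176)) = 1/(23938 + (-26909 - 33312)/(540 - 31176)) = 1/(23938 - 60221/(-30636)) = 1/(23938 - 60221*(-1/30636)) = 1/(23938 + 60221/30636) = 1/(733424789/30636) = 30636/733424789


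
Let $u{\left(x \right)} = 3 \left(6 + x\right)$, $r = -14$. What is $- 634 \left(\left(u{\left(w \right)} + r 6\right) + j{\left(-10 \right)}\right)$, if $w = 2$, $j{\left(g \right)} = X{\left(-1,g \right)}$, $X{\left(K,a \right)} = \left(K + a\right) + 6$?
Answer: $41210$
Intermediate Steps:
$X{\left(K,a \right)} = 6 + K + a$
$j{\left(g \right)} = 5 + g$ ($j{\left(g \right)} = 6 - 1 + g = 5 + g$)
$u{\left(x \right)} = 18 + 3 x$
$- 634 \left(\left(u{\left(w \right)} + r 6\right) + j{\left(-10 \right)}\right) = - 634 \left(\left(\left(18 + 3 \cdot 2\right) - 84\right) + \left(5 - 10\right)\right) = - 634 \left(\left(\left(18 + 6\right) - 84\right) - 5\right) = - 634 \left(\left(24 - 84\right) - 5\right) = - 634 \left(-60 - 5\right) = \left(-634\right) \left(-65\right) = 41210$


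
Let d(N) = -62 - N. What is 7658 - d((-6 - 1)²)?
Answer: 7769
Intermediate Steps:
7658 - d((-6 - 1)²) = 7658 - (-62 - (-6 - 1)²) = 7658 - (-62 - 1*(-7)²) = 7658 - (-62 - 1*49) = 7658 - (-62 - 49) = 7658 - 1*(-111) = 7658 + 111 = 7769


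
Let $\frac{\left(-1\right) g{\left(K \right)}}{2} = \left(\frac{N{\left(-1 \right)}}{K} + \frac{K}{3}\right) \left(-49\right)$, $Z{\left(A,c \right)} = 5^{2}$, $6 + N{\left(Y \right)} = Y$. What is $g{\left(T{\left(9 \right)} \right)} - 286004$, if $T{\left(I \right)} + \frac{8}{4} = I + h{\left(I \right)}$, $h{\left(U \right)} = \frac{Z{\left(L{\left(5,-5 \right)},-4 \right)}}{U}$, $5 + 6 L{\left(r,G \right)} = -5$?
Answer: $- \frac{339476645}{1188} \approx -2.8576 \cdot 10^{5}$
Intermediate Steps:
$N{\left(Y \right)} = -6 + Y$
$L{\left(r,G \right)} = - \frac{5}{3}$ ($L{\left(r,G \right)} = - \frac{5}{6} + \frac{1}{6} \left(-5\right) = - \frac{5}{6} - \frac{5}{6} = - \frac{5}{3}$)
$Z{\left(A,c \right)} = 25$
$h{\left(U \right)} = \frac{25}{U}$
$T{\left(I \right)} = -2 + I + \frac{25}{I}$ ($T{\left(I \right)} = -2 + \left(I + \frac{25}{I}\right) = -2 + I + \frac{25}{I}$)
$g{\left(K \right)} = - \frac{686}{K} + \frac{98 K}{3}$ ($g{\left(K \right)} = - 2 \left(\frac{-6 - 1}{K} + \frac{K}{3}\right) \left(-49\right) = - 2 \left(- \frac{7}{K} + K \frac{1}{3}\right) \left(-49\right) = - 2 \left(- \frac{7}{K} + \frac{K}{3}\right) \left(-49\right) = - 2 \left(\frac{343}{K} - \frac{49 K}{3}\right) = - \frac{686}{K} + \frac{98 K}{3}$)
$g{\left(T{\left(9 \right)} \right)} - 286004 = \left(- \frac{686}{-2 + 9 + \frac{25}{9}} + \frac{98 \left(-2 + 9 + \frac{25}{9}\right)}{3}\right) - 286004 = \left(- \frac{686}{\frac{88}{9}} + \frac{98}{3} \cdot \frac{88}{9}\right) - 286004 = \left(\left(-686\right) \frac{9}{88} + \frac{8624}{27}\right) - 286004 = \left(- \frac{3087}{44} + \frac{8624}{27}\right) - 286004 = \frac{296107}{1188} - 286004 = - \frac{339476645}{1188}$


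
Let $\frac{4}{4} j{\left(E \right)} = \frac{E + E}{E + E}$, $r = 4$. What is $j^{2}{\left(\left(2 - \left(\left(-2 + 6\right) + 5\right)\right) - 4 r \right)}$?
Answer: $1$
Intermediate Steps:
$j{\left(E \right)} = 1$ ($j{\left(E \right)} = \frac{E + E}{E + E} = \frac{2 E}{2 E} = 2 E \frac{1}{2 E} = 1$)
$j^{2}{\left(\left(2 - \left(\left(-2 + 6\right) + 5\right)\right) - 4 r \right)} = 1^{2} = 1$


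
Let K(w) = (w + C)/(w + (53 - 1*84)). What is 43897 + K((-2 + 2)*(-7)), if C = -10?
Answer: 1360817/31 ≈ 43897.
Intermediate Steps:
K(w) = (-10 + w)/(-31 + w) (K(w) = (w - 10)/(w + (53 - 1*84)) = (-10 + w)/(w + (53 - 84)) = (-10 + w)/(w - 31) = (-10 + w)/(-31 + w))
43897 + K((-2 + 2)*(-7)) = 43897 + (-10 + (-2 + 2)*(-7))/(-31 + (-2 + 2)*(-7)) = 43897 + (-10 + 0*(-7))/(-31 + 0*(-7)) = 43897 + (-10 + 0)/(-31 + 0) = 43897 - 10/(-31) = 43897 - 1/31*(-10) = 43897 + 10/31 = 1360817/31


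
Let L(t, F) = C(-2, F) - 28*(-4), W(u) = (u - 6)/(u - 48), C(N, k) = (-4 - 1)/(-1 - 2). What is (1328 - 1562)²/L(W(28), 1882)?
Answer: 164268/341 ≈ 481.72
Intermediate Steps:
C(N, k) = 5/3 (C(N, k) = -5/(-3) = -5*(-⅓) = 5/3)
W(u) = (-6 + u)/(-48 + u)
L(t, F) = 341/3 (L(t, F) = 5/3 - 28*(-4) = 5/3 + 112 = 341/3)
(1328 - 1562)²/L(W(28), 1882) = (1328 - 1562)²/(341/3) = (-234)²*(3/341) = 54756*(3/341) = 164268/341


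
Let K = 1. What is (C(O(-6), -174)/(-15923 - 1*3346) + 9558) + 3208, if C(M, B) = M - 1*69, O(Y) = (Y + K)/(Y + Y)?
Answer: 2951857471/231228 ≈ 12766.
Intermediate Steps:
O(Y) = (1 + Y)/(2*Y) (O(Y) = (Y + 1)/(Y + Y) = (1 + Y)/((2*Y)) = (1 + Y)*(1/(2*Y)) = (1 + Y)/(2*Y))
C(M, B) = -69 + M (C(M, B) = M - 69 = -69 + M)
(C(O(-6), -174)/(-15923 - 1*3346) + 9558) + 3208 = ((-69 + (1/2)*(1 - 6)/(-6))/(-15923 - 1*3346) + 9558) + 3208 = ((-69 + (1/2)*(-1/6)*(-5))/(-15923 - 3346) + 9558) + 3208 = ((-69 + 5/12)/(-19269) + 9558) + 3208 = (-823/12*(-1/19269) + 9558) + 3208 = (823/231228 + 9558) + 3208 = 2210078047/231228 + 3208 = 2951857471/231228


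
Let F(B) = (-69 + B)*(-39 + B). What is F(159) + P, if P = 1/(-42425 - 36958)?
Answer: 857336399/79383 ≈ 10800.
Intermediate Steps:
P = -1/79383 (P = 1/(-79383) = -1/79383 ≈ -1.2597e-5)
F(159) + P = (2691 + 159² - 108*159) - 1/79383 = (2691 + 25281 - 17172) - 1/79383 = 10800 - 1/79383 = 857336399/79383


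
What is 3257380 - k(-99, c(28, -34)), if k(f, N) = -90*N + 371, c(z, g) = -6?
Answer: 3256469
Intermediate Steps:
k(f, N) = 371 - 90*N
3257380 - k(-99, c(28, -34)) = 3257380 - (371 - 90*(-6)) = 3257380 - (371 + 540) = 3257380 - 1*911 = 3257380 - 911 = 3256469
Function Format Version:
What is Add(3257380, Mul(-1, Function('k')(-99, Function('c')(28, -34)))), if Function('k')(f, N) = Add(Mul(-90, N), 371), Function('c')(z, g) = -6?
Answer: 3256469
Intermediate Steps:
Function('k')(f, N) = Add(371, Mul(-90, N))
Add(3257380, Mul(-1, Function('k')(-99, Function('c')(28, -34)))) = Add(3257380, Mul(-1, Add(371, Mul(-90, -6)))) = Add(3257380, Mul(-1, Add(371, 540))) = Add(3257380, Mul(-1, 911)) = Add(3257380, -911) = 3256469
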